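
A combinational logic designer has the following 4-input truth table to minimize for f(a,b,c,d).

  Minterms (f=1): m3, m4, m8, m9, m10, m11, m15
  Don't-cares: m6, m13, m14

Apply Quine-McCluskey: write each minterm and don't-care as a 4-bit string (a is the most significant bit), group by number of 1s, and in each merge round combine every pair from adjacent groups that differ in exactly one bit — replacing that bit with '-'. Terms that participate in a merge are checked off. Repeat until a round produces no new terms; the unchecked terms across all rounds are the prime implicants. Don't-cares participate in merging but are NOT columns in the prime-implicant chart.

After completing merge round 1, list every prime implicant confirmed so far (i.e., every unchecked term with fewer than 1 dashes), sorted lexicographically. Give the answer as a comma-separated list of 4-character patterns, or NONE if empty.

NONE

size-2^0 implicants → 0011(✓)  0100(✓)  0110(✓)  1000(✓)  1001(✓)  1010(✓)  1011(✓)  1101(✓)  1110(✓)  1111(✓)
size-2^1 implicants → -011  -110  01-0  1-01(✓)  1-10(✓)  1-11(✓)  10-0(✓)  10-1(✓)  100-(✓)  101-(✓)  11-1(✓)  111-(✓)
size-2^2 implicants → 1--1  1-1-  10--
Unchecked terms (primes): -011, -110, 01-0, 1--1, 1-1-, 10--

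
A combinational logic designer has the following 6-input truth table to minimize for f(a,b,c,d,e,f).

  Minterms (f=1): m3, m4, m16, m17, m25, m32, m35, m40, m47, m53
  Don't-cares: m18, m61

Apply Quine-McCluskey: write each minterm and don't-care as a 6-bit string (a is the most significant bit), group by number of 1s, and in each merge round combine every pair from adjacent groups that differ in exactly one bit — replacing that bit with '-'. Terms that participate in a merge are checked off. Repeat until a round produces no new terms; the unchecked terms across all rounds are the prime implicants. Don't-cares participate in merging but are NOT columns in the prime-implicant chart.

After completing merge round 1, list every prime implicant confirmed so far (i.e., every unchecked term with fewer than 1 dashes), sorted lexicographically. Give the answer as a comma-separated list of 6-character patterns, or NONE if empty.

Round 0: 000011✓ 000100 010000✓ 010001✓ 010010✓ 011001✓ 100000✓ 100011✓ 101000✓ 101111 110101✓ 111101✓
Round 1: -00011 01-001 0100-0 01000- 10-000 11-101
PIs = {-00011, 000100, 01-001, 0100-0, 01000-, 10-000, 101111, 11-101}

000100, 101111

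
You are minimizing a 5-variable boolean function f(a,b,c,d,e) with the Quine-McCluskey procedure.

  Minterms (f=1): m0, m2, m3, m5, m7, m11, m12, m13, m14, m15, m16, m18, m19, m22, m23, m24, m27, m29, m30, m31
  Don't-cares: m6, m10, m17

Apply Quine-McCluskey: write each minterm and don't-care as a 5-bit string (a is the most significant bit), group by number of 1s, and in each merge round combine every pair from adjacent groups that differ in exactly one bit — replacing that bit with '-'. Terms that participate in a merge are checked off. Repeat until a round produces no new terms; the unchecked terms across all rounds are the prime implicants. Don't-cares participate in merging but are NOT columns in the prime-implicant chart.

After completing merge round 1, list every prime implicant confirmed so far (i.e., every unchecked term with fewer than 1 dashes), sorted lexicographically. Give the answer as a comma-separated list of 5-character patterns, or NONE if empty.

NONE

[col 0] 00000*, 00010*, 00011*, 00101*, 00110*, 00111*, 01010*, 01011*, 01100*, 01101*, 01110*, 01111*, 10000*, 10001*, 10010*, 10011*, 10110*, 10111*, 11000*, 11011*, 11101*, 11110*, 11111*
[col 1] -0000*, -0010*, -0011*, -0110*, -0111*, -1011*, -1101*, -1110*, -1111*, 0-010*, 0-011*, 0-101*, 0-110*, 0-111*, 00-10*, 00-11*, 000-0*, 0001-*, 001-1*, 0011-*, 01-10*, 01-11*, 0101-*, 011-0*, 011-1*, 0110-*, 0111-*, 1-000, 1-011*, 1-110*, 1-111*, 10-10*, 10-11*, 100-0*, 100-1*, 1000-*, 1001-*, 1011-*, 11-11*, 111-1*, 1111-*
[col 2] --011*, --110*, --111*, -0-10*, -0-11*, -00-0, -001-*, -011-*, -1-11*, -11-1, -111-*, 0--10*, 0--11*, 0-01-*, 0-1-1, 0-11-*, 00-1-*, 01-1-*, 011--, 1--11*, 1-11-*, 10-1-*, 100--
[col 3] ---11, --11-, -0-1-, 0--1-
Prime implicants: ---11, --11-, -0-1-, -00-0, -11-1, 0--1-, 0-1-1, 011--, 1-000, 100--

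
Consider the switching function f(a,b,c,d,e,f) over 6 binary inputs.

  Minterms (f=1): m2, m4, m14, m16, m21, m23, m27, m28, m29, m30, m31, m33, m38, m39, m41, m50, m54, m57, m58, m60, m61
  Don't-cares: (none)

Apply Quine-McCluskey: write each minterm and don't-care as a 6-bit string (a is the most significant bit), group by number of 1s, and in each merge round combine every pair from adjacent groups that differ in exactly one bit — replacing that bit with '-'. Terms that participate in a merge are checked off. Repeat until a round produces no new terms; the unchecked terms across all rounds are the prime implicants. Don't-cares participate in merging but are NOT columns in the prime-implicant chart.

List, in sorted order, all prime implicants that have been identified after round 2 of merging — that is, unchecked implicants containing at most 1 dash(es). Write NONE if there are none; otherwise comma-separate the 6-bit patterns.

0-1110, 000010, 000100, 010000, 011-11, 1-0110, 1-1001, 10-001, 10011-, 11-010, 110-10, 111-01

Round 0: 000010 000100 001110✓ 010000 010101✓ 010111✓ 011011✓ 011100✓ 011101✓ 011110✓ 011111✓ 100001✓ 100110✓ 100111✓ 101001✓ 110010✓ 110110✓ 111001✓ 111010✓ 111100✓ 111101✓
Round 1: -11100✓ -11101✓ 0-1110 01-101✓ 01-111✓ 0101-1✓ 011-11 0111-0✓ 0111-1✓ 01110-✓ 01111-✓ 1-0110 1-1001 10-001 10011- 11-010 110-10 111-01 11110-✓
Round 2: -1110- 01-1-1 0111--
PIs = {-1110-, 0-1110, 000010, 000100, 01-1-1, 010000, 011-11, 0111--, 1-0110, 1-1001, 10-001, 10011-, 11-010, 110-10, 111-01}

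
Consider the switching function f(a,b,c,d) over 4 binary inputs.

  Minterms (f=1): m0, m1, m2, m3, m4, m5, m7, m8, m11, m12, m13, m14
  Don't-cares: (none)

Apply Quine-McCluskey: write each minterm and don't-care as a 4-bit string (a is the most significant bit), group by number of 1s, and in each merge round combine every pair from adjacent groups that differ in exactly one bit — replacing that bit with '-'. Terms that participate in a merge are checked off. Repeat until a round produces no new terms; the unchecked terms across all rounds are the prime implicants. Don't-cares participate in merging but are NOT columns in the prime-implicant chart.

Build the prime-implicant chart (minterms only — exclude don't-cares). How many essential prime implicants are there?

6

size-2^0 implicants → 0000(✓)  0001(✓)  0010(✓)  0011(✓)  0100(✓)  0101(✓)  0111(✓)  1000(✓)  1011(✓)  1100(✓)  1101(✓)  1110(✓)
size-2^1 implicants → -000(✓)  -011  -100(✓)  -101(✓)  0-00(✓)  0-01(✓)  0-11(✓)  00-0(✓)  00-1(✓)  000-(✓)  001-(✓)  01-1(✓)  010-(✓)  1-00(✓)  11-0  110-(✓)
size-2^2 implicants → --00  -10-  0--1  0-0-  00--
Unchecked terms (primes): --00, -011, -10-, 0--1, 0-0-, 00--, 11-0
Minterm coverage:
  m0 ⊆ --00,0-0-,00--
  m1 ⊆ 0--1,0-0-,00--
  m2 ⊆ 00-- [E]
  m3 ⊆ -011,0--1,00--
  m4 ⊆ --00,-10-,0-0-
  m5 ⊆ -10-,0--1,0-0-
  m7 ⊆ 0--1 [E]
  m8 ⊆ --00 [E]
  m11 ⊆ -011 [E]
  m12 ⊆ --00,-10-,11-0
  m13 ⊆ -10- [E]
  m14 ⊆ 11-0 [E]
E = {--00, -011, -10-, 0--1, 00--, 11-0}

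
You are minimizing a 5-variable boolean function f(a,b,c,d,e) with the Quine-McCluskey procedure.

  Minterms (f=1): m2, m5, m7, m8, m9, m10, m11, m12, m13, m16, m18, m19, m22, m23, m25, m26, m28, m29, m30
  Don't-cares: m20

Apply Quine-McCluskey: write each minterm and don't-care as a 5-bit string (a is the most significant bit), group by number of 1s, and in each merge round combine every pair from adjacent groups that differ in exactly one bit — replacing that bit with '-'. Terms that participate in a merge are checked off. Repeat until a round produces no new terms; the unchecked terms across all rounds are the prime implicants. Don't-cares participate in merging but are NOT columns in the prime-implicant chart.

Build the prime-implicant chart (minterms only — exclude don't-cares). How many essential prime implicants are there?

5

Round 0: 00010✓ 00101✓ 00111✓ 01000✓ 01001✓ 01010✓ 01011✓ 01100✓ 01101✓ 10000✓ 10010✓ 10011✓ 10100✓ 10110✓ 10111✓ 11001✓ 11010✓ 11100✓ 11101✓ 11110✓
Round 1: -0010✓ -0111 -1001✓ -1010✓ -1100✓ -1101✓ 0-010✓ 0-101 001-1 01-00✓ 01-01✓ 010-0✓ 010-1✓ 0100-✓ 0101-✓ 0110-✓ 1-010✓ 1-100✓ 1-110✓ 10-00✓ 10-10✓ 10-11✓ 100-0✓ 1001-✓ 101-0✓ 1011-✓ 11-01✓ 11-10✓ 111-0✓ 1110-✓
Round 2: --010 -1-01 -110- 01-0- 010-- 1--10 1-1-0 10--0 10-1-
PIs = {--010, -0111, -1-01, -110-, 0-101, 001-1, 01-0-, 010--, 1--10, 1-1-0, 10--0, 10-1-}
Coverage chart:
  m2: --010 ←essential
  m5: 0-101,001-1
  m7: -0111,001-1
  m8: 01-0-,010--
  m9: -1-01,01-0-,010--
  m10: --010,010--
  m11: 010-- ←essential
  m12: -110-,01-0-
  m13: -1-01,-110-,0-101,01-0-
  m16: 10--0 ←essential
  m18: --010,1--10,10--0,10-1-
  m19: 10-1- ←essential
  m22: 1--10,1-1-0,10--0,10-1-
  m23: -0111,10-1-
  m25: -1-01 ←essential
  m26: --010,1--10
  m28: -110-,1-1-0
  m29: -1-01,-110-
  m30: 1--10,1-1-0
Essential: --010, -1-01, 010--, 10--0, 10-1-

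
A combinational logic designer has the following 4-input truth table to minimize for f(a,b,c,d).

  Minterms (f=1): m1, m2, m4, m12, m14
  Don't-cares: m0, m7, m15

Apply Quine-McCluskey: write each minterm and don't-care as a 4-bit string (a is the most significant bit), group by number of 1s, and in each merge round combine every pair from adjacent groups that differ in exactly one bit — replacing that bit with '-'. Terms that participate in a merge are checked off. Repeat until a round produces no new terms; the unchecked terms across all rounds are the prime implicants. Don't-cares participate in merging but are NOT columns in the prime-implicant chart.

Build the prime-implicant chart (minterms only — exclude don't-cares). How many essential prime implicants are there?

2

size-2^0 implicants → 0000(✓)  0001(✓)  0010(✓)  0100(✓)  0111(✓)  1100(✓)  1110(✓)  1111(✓)
size-2^1 implicants → -100  -111  0-00  00-0  000-  11-0  111-
Unchecked terms (primes): -100, -111, 0-00, 00-0, 000-, 11-0, 111-
Minterm coverage:
  m1 ⊆ 000- [E]
  m2 ⊆ 00-0 [E]
  m4 ⊆ -100,0-00
  m12 ⊆ -100,11-0
  m14 ⊆ 11-0,111-
E = {00-0, 000-}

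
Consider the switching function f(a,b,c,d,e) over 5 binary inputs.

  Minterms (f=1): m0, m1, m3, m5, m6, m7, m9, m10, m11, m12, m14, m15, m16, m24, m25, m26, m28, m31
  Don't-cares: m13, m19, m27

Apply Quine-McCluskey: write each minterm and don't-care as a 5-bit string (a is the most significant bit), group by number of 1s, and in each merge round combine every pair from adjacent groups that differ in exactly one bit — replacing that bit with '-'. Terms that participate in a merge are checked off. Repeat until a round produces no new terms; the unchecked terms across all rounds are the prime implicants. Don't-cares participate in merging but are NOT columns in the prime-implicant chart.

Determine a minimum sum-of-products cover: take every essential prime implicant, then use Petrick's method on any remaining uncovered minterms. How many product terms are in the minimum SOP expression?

7

size-2^0 implicants → 00000(✓)  00001(✓)  00011(✓)  00101(✓)  00110(✓)  00111(✓)  01001(✓)  01010(✓)  01011(✓)  01100(✓)  01101(✓)  01110(✓)  01111(✓)  10000(✓)  10011(✓)  11000(✓)  11001(✓)  11010(✓)  11011(✓)  11100(✓)  11111(✓)
size-2^1 implicants → -0000  -0011(✓)  -1001(✓)  -1010(✓)  -1011(✓)  -1100  -1111(✓)  0-001(✓)  0-011(✓)  0-101(✓)  0-110(✓)  0-111(✓)  00-01(✓)  00-11(✓)  000-1(✓)  0000-  001-1(✓)  0011-(✓)  01-01(✓)  01-10(✓)  01-11(✓)  010-1(✓)  0101-(✓)  011-0(✓)  011-1(✓)  0110-(✓)  0111-(✓)  1-000  1-011(✓)  11-00  11-11(✓)  110-0(✓)  110-1(✓)  1100-(✓)  1101-(✓)
size-2^2 implicants → --011  -1-11  -10-1  -101-  0--01(✓)  0--11(✓)  0-0-1(✓)  0-1-1(✓)  0-11-  00--1(✓)  01--1(✓)  01-1-  011--  110--
size-2^3 implicants → 0---1
Unchecked terms (primes): --011, -0000, -1-11, -10-1, -101-, -1100, 0---1, 0-11-, 0000-, 01-1-, 011--, 1-000, 11-00, 110--
Minterm coverage:
  m0 ⊆ -0000,0000-
  m1 ⊆ 0---1,0000-
  m3 ⊆ --011,0---1
  m5 ⊆ 0---1 [E]
  m6 ⊆ 0-11- [E]
  m7 ⊆ 0---1,0-11-
  m9 ⊆ -10-1,0---1
  m10 ⊆ -101-,01-1-
  m11 ⊆ --011,-1-11,-10-1,-101-,0---1,01-1-
  m12 ⊆ -1100,011--
  m14 ⊆ 0-11-,01-1-,011--
  m15 ⊆ -1-11,0---1,0-11-,01-1-,011--
  m16 ⊆ -0000,1-000
  m24 ⊆ 1-000,11-00,110--
  m25 ⊆ -10-1,110--
  m26 ⊆ -101-,110--
  m28 ⊆ -1100,11-00
  m31 ⊆ -1-11 [E]
E = {-1-11, 0---1, 0-11-}
Petrick residual → -0000, -101-, -1100, 110--
Cover = b'c'd'e' + bde + bc'd + bcd'e' + a'e + a'cd + abc'  |cover|=7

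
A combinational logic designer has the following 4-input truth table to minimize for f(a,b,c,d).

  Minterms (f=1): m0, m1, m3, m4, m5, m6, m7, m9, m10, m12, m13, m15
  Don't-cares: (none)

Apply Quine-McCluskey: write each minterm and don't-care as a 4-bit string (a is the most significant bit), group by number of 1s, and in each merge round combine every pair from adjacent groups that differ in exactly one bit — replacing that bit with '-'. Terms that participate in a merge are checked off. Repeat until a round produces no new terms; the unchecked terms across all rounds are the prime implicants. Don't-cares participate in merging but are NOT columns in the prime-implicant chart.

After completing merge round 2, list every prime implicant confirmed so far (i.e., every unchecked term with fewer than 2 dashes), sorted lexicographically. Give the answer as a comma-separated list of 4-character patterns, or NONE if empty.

1010

Round 0: 0000✓ 0001✓ 0011✓ 0100✓ 0101✓ 0110✓ 0111✓ 1001✓ 1010 1100✓ 1101✓ 1111✓
Round 1: -001✓ -100✓ -101✓ -111✓ 0-00✓ 0-01✓ 0-11✓ 00-1✓ 000-✓ 01-0✓ 01-1✓ 010-✓ 011-✓ 1-01✓ 11-1✓ 110-✓
Round 2: --01 -1-1 -10- 0--1 0-0- 01--
PIs = {--01, -1-1, -10-, 0--1, 0-0-, 01--, 1010}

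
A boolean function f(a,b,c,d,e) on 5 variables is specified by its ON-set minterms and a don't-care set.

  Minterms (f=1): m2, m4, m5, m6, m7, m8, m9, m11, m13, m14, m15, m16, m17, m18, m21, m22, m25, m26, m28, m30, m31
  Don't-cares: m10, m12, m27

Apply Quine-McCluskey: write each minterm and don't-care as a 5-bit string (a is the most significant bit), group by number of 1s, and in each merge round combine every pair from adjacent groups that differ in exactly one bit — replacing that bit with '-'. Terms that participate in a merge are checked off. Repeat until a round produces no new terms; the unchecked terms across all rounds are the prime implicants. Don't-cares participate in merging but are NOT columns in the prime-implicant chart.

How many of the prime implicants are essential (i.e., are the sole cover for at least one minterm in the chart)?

Round 0: 00010✓ 00100✓ 00101✓ 00110✓ 00111✓ 01000✓ 01001✓ 01010✓ 01011✓ 01100✓ 01101✓ 01110✓ 01111✓ 10000✓ 10001✓ 10010✓ 10101✓ 10110✓ 11001✓ 11010✓ 11011✓ 11100✓ 11110✓ 11111✓
Round 1: -0010✓ -0101 -0110✓ -1001✓ -1010✓ -1011✓ -1100✓ -1110✓ -1111✓ 0-010✓ 0-100✓ 0-101✓ 0-110✓ 0-111✓ 00-10✓ 001-0✓ 001-1✓ 0010-✓ 0011-✓ 01-00✓ 01-01✓ 01-10✓ 01-11✓ 010-0✓ 010-1✓ 0100-✓ 0101-✓ 011-0✓ 011-1✓ 0110-✓ 0111-✓ 1-001 1-010✓ 1-110✓ 10-01 10-10✓ 100-0 1000- 11-10✓ 11-11✓ 110-1✓ 1101-✓ 111-0✓ 1111-✓
Round 2: --010✓ --110✓ -0-10✓ -1-10✓ -1-11✓ -10-1 -101-✓ -11-0 -111-✓ 0--10✓ 0-1-0✓ 0-1-1✓ 0-10-✓ 0-11-✓ 001--✓ 01--0✓ 01--1✓ 01-0-✓ 01-1-✓ 010--✓ 011--✓ 1--10✓ 11-1-✓
Round 3: ---10 -1-1- 0-1-- 01---
PIs = {---10, -0101, -1-1-, -10-1, -11-0, 0-1--, 01---, 1-001, 10-01, 100-0, 1000-}
Coverage chart:
  m2: ---10 ←essential
  m4: 0-1-- ←essential
  m5: -0101,0-1--
  m6: ---10,0-1--
  m7: 0-1-- ←essential
  m8: 01--- ←essential
  m9: -10-1,01---
  m11: -1-1-,-10-1,01---
  m13: 0-1--,01---
  m14: ---10,-1-1-,-11-0,0-1--,01---
  m15: -1-1-,0-1--,01---
  m16: 100-0,1000-
  m17: 1-001,10-01,1000-
  m18: ---10,100-0
  m21: -0101,10-01
  m22: ---10 ←essential
  m25: -10-1,1-001
  m26: ---10,-1-1-
  m28: -11-0 ←essential
  m30: ---10,-1-1-,-11-0
  m31: -1-1- ←essential
Essential: ---10, -1-1-, -11-0, 0-1--, 01---

5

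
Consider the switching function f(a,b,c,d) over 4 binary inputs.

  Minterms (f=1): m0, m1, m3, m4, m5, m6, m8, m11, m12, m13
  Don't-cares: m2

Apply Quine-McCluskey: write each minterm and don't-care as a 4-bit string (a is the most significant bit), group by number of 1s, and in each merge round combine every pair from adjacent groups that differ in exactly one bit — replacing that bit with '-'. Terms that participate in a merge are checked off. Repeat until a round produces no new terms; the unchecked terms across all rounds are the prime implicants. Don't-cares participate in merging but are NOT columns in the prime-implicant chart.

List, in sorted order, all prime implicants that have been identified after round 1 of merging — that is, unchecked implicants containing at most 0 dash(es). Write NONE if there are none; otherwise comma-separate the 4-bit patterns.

NONE

size-2^0 implicants → 0000(✓)  0001(✓)  0010(✓)  0011(✓)  0100(✓)  0101(✓)  0110(✓)  1000(✓)  1011(✓)  1100(✓)  1101(✓)
size-2^1 implicants → -000(✓)  -011  -100(✓)  -101(✓)  0-00(✓)  0-01(✓)  0-10(✓)  00-0(✓)  00-1(✓)  000-(✓)  001-(✓)  01-0(✓)  010-(✓)  1-00(✓)  110-(✓)
size-2^2 implicants → --00  -10-  0--0  0-0-  00--
Unchecked terms (primes): --00, -011, -10-, 0--0, 0-0-, 00--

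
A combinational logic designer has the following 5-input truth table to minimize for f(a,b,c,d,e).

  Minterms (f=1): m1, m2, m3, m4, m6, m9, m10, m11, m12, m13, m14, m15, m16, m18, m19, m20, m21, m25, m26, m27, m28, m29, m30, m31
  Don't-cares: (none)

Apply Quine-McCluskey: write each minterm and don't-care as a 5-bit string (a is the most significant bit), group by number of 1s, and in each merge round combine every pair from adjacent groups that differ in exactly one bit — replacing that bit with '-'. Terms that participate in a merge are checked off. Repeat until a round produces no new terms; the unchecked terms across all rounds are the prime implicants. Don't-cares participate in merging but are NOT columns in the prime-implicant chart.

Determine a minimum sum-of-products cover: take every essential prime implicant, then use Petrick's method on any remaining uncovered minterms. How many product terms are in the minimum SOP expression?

7

size-2^0 implicants → 00001(✓)  00010(✓)  00011(✓)  00100(✓)  00110(✓)  01001(✓)  01010(✓)  01011(✓)  01100(✓)  01101(✓)  01110(✓)  01111(✓)  10000(✓)  10010(✓)  10011(✓)  10100(✓)  10101(✓)  11001(✓)  11010(✓)  11011(✓)  11100(✓)  11101(✓)  11110(✓)  11111(✓)
size-2^1 implicants → -0010(✓)  -0011(✓)  -0100(✓)  -1001(✓)  -1010(✓)  -1011(✓)  -1100(✓)  -1101(✓)  -1110(✓)  -1111(✓)  0-001(✓)  0-010(✓)  0-011(✓)  0-100(✓)  0-110(✓)  00-10(✓)  000-1(✓)  0001-(✓)  001-0(✓)  01-01(✓)  01-10(✓)  01-11(✓)  010-1(✓)  0101-(✓)  011-0(✓)  011-1(✓)  0110-(✓)  0111-(✓)  1-010(✓)  1-011(✓)  1-100(✓)  1-101(✓)  10-00  100-0  1001-(✓)  1010-(✓)  11-01(✓)  11-10(✓)  11-11(✓)  110-1(✓)  1101-(✓)  111-0(✓)  111-1(✓)  1110-(✓)  1111-(✓)
size-2^2 implicants → --010(✓)  --011(✓)  --100  -001-(✓)  -1-01(✓)  -1-10(✓)  -1-11(✓)  -10-1(✓)  -101-(✓)  -11-0(✓)  -11-1(✓)  -110-(✓)  -111-(✓)  0--10  0-0-1  0-01-(✓)  0-1-0  01--1(✓)  01-1-(✓)  011--(✓)  1-01-(✓)  1-10-  11--1(✓)  11-1-(✓)  111--(✓)
size-2^3 implicants → --01-  -1--1  -1-1-  -11--
Unchecked terms (primes): --01-, --100, -1--1, -1-1-, -11--, 0--10, 0-0-1, 0-1-0, 1-10-, 10-00, 100-0
Minterm coverage:
  m1 ⊆ 0-0-1 [E]
  m2 ⊆ --01-,0--10
  m3 ⊆ --01-,0-0-1
  m4 ⊆ --100,0-1-0
  m6 ⊆ 0--10,0-1-0
  m9 ⊆ -1--1,0-0-1
  m10 ⊆ --01-,-1-1-,0--10
  m11 ⊆ --01-,-1--1,-1-1-,0-0-1
  m12 ⊆ --100,-11--,0-1-0
  m13 ⊆ -1--1,-11--
  m14 ⊆ -1-1-,-11--,0--10,0-1-0
  m15 ⊆ -1--1,-1-1-,-11--
  m16 ⊆ 10-00,100-0
  m18 ⊆ --01-,100-0
  m19 ⊆ --01- [E]
  m20 ⊆ --100,1-10-,10-00
  m21 ⊆ 1-10- [E]
  m25 ⊆ -1--1 [E]
  m26 ⊆ --01-,-1-1-
  m27 ⊆ --01-,-1--1,-1-1-
  m28 ⊆ --100,-11--,1-10-
  m29 ⊆ -1--1,-11--,1-10-
  m30 ⊆ -1-1-,-11--
  m31 ⊆ -1--1,-1-1-,-11--
E = {--01-, -1--1, 0-0-1, 1-10-}
Petrick residual → -1-1-, 0-1-0, 10-00
Cover = c'd + be + bd + a'c'e + a'ce' + acd' + ab'd'e'  |cover|=7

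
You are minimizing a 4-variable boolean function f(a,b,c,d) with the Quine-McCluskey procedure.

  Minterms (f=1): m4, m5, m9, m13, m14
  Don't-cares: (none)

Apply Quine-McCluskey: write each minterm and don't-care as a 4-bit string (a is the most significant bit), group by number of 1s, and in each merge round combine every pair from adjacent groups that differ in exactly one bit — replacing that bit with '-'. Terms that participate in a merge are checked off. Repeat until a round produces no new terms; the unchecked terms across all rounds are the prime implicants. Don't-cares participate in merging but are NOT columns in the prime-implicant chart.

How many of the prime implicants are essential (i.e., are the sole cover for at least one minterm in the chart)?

Round 0: 0100✓ 0101✓ 1001✓ 1101✓ 1110
Round 1: -101 010- 1-01
PIs = {-101, 010-, 1-01, 1110}
Coverage chart:
  m4: 010- ←essential
  m5: -101,010-
  m9: 1-01 ←essential
  m13: -101,1-01
  m14: 1110 ←essential
Essential: 010-, 1-01, 1110

3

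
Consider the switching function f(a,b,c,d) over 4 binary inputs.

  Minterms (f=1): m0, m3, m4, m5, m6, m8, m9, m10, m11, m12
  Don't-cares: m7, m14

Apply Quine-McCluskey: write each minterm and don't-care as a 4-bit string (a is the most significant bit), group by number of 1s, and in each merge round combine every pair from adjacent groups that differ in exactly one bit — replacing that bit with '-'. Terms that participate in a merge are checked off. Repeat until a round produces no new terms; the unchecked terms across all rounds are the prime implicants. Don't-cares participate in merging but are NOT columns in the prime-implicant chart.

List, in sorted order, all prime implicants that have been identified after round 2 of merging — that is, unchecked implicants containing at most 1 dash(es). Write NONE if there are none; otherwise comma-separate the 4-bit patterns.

-011, 0-11

[col 0] 0000*, 0011*, 0100*, 0101*, 0110*, 0111*, 1000*, 1001*, 1010*, 1011*, 1100*, 1110*
[col 1] -000*, -011, -100*, -110*, 0-00*, 0-11, 01-0*, 01-1*, 010-*, 011-*, 1-00*, 1-10*, 10-0*, 10-1*, 100-*, 101-*, 11-0*
[col 2] --00, -1-0, 01--, 1--0, 10--
Prime implicants: --00, -011, -1-0, 0-11, 01--, 1--0, 10--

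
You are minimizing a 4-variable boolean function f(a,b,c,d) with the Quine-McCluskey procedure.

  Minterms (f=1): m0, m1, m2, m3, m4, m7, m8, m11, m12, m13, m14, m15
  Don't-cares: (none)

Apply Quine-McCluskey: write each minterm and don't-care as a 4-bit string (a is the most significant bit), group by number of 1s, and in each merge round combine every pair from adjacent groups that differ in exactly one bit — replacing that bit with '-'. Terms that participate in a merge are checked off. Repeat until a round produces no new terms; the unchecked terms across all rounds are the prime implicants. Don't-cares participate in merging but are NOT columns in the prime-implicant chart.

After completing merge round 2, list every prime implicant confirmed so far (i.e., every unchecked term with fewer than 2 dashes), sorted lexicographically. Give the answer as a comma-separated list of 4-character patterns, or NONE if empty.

NONE

size-2^0 implicants → 0000(✓)  0001(✓)  0010(✓)  0011(✓)  0100(✓)  0111(✓)  1000(✓)  1011(✓)  1100(✓)  1101(✓)  1110(✓)  1111(✓)
size-2^1 implicants → -000(✓)  -011(✓)  -100(✓)  -111(✓)  0-00(✓)  0-11(✓)  00-0(✓)  00-1(✓)  000-(✓)  001-(✓)  1-00(✓)  1-11(✓)  11-0(✓)  11-1(✓)  110-(✓)  111-(✓)
size-2^2 implicants → --00  --11  00--  11--
Unchecked terms (primes): --00, --11, 00--, 11--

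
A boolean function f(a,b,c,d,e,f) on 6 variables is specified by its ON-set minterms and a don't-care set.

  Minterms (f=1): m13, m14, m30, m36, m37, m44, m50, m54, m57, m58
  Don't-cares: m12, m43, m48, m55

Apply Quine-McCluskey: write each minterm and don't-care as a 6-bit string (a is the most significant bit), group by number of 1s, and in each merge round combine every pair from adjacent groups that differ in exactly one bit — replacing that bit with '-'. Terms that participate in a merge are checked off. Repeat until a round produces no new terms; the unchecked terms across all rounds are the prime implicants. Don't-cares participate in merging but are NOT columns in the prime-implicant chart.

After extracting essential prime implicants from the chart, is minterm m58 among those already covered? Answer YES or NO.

YES

Round 0: 001100✓ 001101✓ 001110✓ 011110✓ 100100✓ 100101✓ 101011 101100✓ 110000✓ 110010✓ 110110✓ 110111✓ 111001 111010✓
Round 1: -01100 0-1110 0011-0 00110- 10-100 10010- 11-010 110-10 1100-0 11011-
PIs = {-01100, 0-1110, 0011-0, 00110-, 10-100, 10010-, 101011, 11-010, 110-10, 1100-0, 11011-, 111001}
Coverage chart:
  m13: 00110- ←essential
  m14: 0-1110,0011-0
  m30: 0-1110 ←essential
  m36: 10-100,10010-
  m37: 10010- ←essential
  m44: -01100,10-100
  m50: 11-010,110-10,1100-0
  m54: 110-10,11011-
  m57: 111001 ←essential
  m58: 11-010 ←essential
Essential: 0-1110, 00110-, 10010-, 11-010, 111001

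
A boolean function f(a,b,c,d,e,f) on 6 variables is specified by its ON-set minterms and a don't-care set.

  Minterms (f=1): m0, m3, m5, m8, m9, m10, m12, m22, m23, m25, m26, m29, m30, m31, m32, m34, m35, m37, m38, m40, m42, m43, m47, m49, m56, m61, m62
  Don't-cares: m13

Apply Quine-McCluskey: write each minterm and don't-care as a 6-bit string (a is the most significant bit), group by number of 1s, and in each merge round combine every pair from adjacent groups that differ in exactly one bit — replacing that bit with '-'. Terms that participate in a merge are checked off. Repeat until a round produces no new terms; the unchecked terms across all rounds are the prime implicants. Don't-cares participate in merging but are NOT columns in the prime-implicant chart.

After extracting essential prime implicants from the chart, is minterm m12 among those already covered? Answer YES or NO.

size-2^0 implicants → 000000(✓)  000011(✓)  000101(✓)  001000(✓)  001001(✓)  001010(✓)  001100(✓)  001101(✓)  010110(✓)  010111(✓)  011001(✓)  011010(✓)  011101(✓)  011110(✓)  011111(✓)  100000(✓)  100010(✓)  100011(✓)  100101(✓)  100110(✓)  101000(✓)  101010(✓)  101011(✓)  101111(✓)  110001  111000(✓)  111101(✓)  111110(✓)
size-2^1 implicants → -00000(✓)  -00011  -00101  -01000(✓)  -01010(✓)  -11101  -11110  0-1001(✓)  0-1010  0-1101(✓)  00-000(✓)  00-101  001-00(✓)  001-01(✓)  0010-0(✓)  00100-(✓)  00110-(✓)  01-110(✓)  01-111(✓)  01011-(✓)  011-01(✓)  011-10  0111-1  01111-(✓)  1-1000  10-000(✓)  10-010(✓)  10-011(✓)  100-10  1000-0(✓)  10001-(✓)  101-11  1010-0(✓)  10101-(✓)
size-2^2 implicants → -0-000  -010-0  0-1-01  001-0-  01-11-  10-0-0  10-01-
Unchecked terms (primes): -0-000, -00011, -00101, -010-0, -11101, -11110, 0-1-01, 0-1010, 00-101, 001-0-, 01-11-, 011-10, 0111-1, 1-1000, 10-0-0, 10-01-, 100-10, 101-11, 110001
Minterm coverage:
  m0 ⊆ -0-000 [E]
  m3 ⊆ -00011 [E]
  m5 ⊆ -00101,00-101
  m8 ⊆ -0-000,-010-0,001-0-
  m9 ⊆ 0-1-01,001-0-
  m10 ⊆ -010-0,0-1010
  m12 ⊆ 001-0- [E]
  m22 ⊆ 01-11- [E]
  m23 ⊆ 01-11- [E]
  m25 ⊆ 0-1-01 [E]
  m26 ⊆ 0-1010,011-10
  m29 ⊆ -11101,0-1-01,0111-1
  m30 ⊆ -11110,01-11-,011-10
  m31 ⊆ 01-11-,0111-1
  m32 ⊆ -0-000,10-0-0
  m34 ⊆ 10-0-0,10-01-,100-10
  m35 ⊆ -00011,10-01-
  m37 ⊆ -00101 [E]
  m38 ⊆ 100-10 [E]
  m40 ⊆ -0-000,-010-0,1-1000,10-0-0
  m42 ⊆ -010-0,10-0-0,10-01-
  m43 ⊆ 10-01-,101-11
  m47 ⊆ 101-11 [E]
  m49 ⊆ 110001 [E]
  m56 ⊆ 1-1000 [E]
  m61 ⊆ -11101 [E]
  m62 ⊆ -11110 [E]
E = {-0-000, -00011, -00101, -11101, -11110, 0-1-01, 001-0-, 01-11-, 1-1000, 100-10, 101-11, 110001}

YES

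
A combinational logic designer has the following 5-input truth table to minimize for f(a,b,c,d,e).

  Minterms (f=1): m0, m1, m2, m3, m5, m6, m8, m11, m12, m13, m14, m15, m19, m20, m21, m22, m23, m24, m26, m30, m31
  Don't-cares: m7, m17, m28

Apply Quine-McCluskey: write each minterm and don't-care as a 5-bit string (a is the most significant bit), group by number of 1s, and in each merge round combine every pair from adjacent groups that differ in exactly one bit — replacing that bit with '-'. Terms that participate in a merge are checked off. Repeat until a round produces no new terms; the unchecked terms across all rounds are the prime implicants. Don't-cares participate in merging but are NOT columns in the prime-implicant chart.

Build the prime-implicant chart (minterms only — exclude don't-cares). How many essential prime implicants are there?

4

[col 0] 00000*, 00001*, 00010*, 00011*, 00101*, 00110*, 00111*, 01000*, 01011*, 01100*, 01101*, 01110*, 01111*, 10001*, 10011*, 10100*, 10101*, 10110*, 10111*, 11000*, 11010*, 11100*, 11110*, 11111*
[col 1] -0001*, -0011*, -0101*, -0110*, -0111*, -1000*, -1100*, -1110*, -1111*, 0-000, 0-011*, 0-101*, 0-110*, 0-111*, 00-01*, 00-10*, 00-11*, 000-0*, 000-1*, 0000-*, 0001-*, 001-1*, 0011-*, 01-00*, 01-11*, 011-0*, 011-1*, 0110-*, 0111-*, 1-100*, 1-110*, 1-111*, 10-01*, 10-11*, 100-1*, 101-0*, 101-1*, 1010-*, 1011-*, 11-00*, 11-10*, 110-0*, 111-0*, 1111-*
[col 2] --110*, --111*, -0-01*, -0-11*, -00-1*, -01-1*, -011-*, -1-00, -11-0, -111-*, 0--11, 0-1-1, 0-11-*, 00--1*, 00-1-, 000--, 011--, 1-1-0, 1-11-*, 10--1*, 101--, 11--0
[col 3] --11-, -0--1
Prime implicants: --11-, -0--1, -1-00, -11-0, 0--11, 0-000, 0-1-1, 00-1-, 000--, 011--, 1-1-0, 101--, 11--0
PI chart (minterm → PIs covering it):
  0 | 0-000,000--
  1 | -0--1,000--
  2 | 00-1-,000--
  3 | -0--1,0--11,00-1-,000--
  5 | -0--1,0-1-1
  6 | --11-,00-1-
  8 | -1-00,0-000
  11 | 0--11  (sole → essential)
  12 | -1-00,-11-0,011--
  13 | 0-1-1,011--
  14 | --11-,-11-0,011--
  15 | --11-,0--11,0-1-1,011--
  19 | -0--1  (sole → essential)
  20 | 1-1-0,101--
  21 | -0--1,101--
  22 | --11-,1-1-0,101--
  23 | --11-,-0--1,101--
  24 | -1-00,11--0
  26 | 11--0  (sole → essential)
  30 | --11-,-11-0,1-1-0,11--0
  31 | --11-  (sole → essential)
Essential prime implicants: --11-, -0--1, 0--11, 11--0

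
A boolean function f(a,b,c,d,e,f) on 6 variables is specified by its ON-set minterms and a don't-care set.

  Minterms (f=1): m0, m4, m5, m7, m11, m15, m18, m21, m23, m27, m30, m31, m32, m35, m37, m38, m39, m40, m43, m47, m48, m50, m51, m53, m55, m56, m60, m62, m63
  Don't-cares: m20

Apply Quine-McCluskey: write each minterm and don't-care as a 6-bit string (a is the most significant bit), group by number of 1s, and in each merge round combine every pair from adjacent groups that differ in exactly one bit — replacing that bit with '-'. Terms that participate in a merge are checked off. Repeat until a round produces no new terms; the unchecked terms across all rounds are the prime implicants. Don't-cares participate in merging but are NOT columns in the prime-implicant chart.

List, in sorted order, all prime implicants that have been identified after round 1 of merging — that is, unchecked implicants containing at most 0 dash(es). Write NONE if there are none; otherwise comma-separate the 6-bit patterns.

NONE

[col 0] 000000*, 000100*, 000101*, 000111*, 001011*, 001111*, 010010*, 010100*, 010101*, 010111*, 011011*, 011110*, 011111*, 100000*, 100011*, 100101*, 100110*, 100111*, 101000*, 101011*, 101111*, 110000*, 110010*, 110011*, 110101*, 110111*, 111000*, 111100*, 111110*, 111111*
[col 1] -00000, -00101*, -00111*, -01011*, -01111*, -10010, -10101*, -10111*, -11110*, -11111*, 0-0100*, 0-0101*, 0-0111*, 0-1011*, 0-1111*, 00-111*, 000-00, 0001-1*, 00010-*, 001-11*, 01-111*, 0101-1*, 01010-*, 011-11*, 01111-*, 1-0000*, 1-0011*, 1-0101*, 1-0111*, 1-1000*, 1-1111*, 10-000*, 10-011*, 10-111*, 100-11*, 1001-1*, 10011-, 101-11*, 11-000*, 11-111*, 110-11*, 1100-0, 11001-, 1101-1*, 111-00, 1111-0, 11111-*
[col 2] --0101*, --0111*, --1111*, -0-111*, -001-1*, -01-11, -1-111*, -101-1*, -1111-, 0--111*, 0-01-1*, 0-010-, 0-1-11, 1--000, 1--111*, 1-0-11, 1-01-1*, 10--11
[col 3] ---111, --01-1
Prime implicants: ---111, --01-1, -00000, -01-11, -10010, -1111-, 0-010-, 0-1-11, 000-00, 1--000, 1-0-11, 10--11, 10011-, 1100-0, 11001-, 111-00, 1111-0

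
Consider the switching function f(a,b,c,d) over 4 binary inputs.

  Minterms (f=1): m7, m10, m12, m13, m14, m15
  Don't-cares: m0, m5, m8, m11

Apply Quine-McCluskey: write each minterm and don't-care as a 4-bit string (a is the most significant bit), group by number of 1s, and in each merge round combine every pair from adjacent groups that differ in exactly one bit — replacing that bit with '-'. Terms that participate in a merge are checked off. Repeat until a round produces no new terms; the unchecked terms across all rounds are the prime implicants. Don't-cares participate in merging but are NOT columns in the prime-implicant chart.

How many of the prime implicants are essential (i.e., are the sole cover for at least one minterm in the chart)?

[col 0] 0000*, 0101*, 0111*, 1000*, 1010*, 1011*, 1100*, 1101*, 1110*, 1111*
[col 1] -000, -101*, -111*, 01-1*, 1-00*, 1-10*, 1-11*, 10-0*, 101-*, 11-0*, 11-1*, 110-*, 111-*
[col 2] -1-1, 1--0, 1-1-, 11--
Prime implicants: -000, -1-1, 1--0, 1-1-, 11--
PI chart (minterm → PIs covering it):
  7 | -1-1  (sole → essential)
  10 | 1--0,1-1-
  12 | 1--0,11--
  13 | -1-1,11--
  14 | 1--0,1-1-,11--
  15 | -1-1,1-1-,11--
Essential prime implicants: -1-1

1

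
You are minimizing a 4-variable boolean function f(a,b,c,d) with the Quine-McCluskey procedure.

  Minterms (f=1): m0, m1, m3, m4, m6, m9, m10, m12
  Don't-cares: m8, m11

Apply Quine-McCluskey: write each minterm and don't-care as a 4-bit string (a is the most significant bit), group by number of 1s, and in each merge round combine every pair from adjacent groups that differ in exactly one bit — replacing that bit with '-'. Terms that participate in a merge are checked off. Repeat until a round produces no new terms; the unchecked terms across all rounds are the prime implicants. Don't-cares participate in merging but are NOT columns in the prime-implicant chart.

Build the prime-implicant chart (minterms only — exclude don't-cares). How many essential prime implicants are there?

4

Round 0: 0000✓ 0001✓ 0011✓ 0100✓ 0110✓ 1000✓ 1001✓ 1010✓ 1011✓ 1100✓
Round 1: -000✓ -001✓ -011✓ -100✓ 0-00✓ 00-1✓ 000-✓ 01-0 1-00✓ 10-0✓ 10-1✓ 100-✓ 101-✓
Round 2: --00 -0-1 -00- 10--
PIs = {--00, -0-1, -00-, 01-0, 10--}
Coverage chart:
  m0: --00,-00-
  m1: -0-1,-00-
  m3: -0-1 ←essential
  m4: --00,01-0
  m6: 01-0 ←essential
  m9: -0-1,-00-,10--
  m10: 10-- ←essential
  m12: --00 ←essential
Essential: --00, -0-1, 01-0, 10--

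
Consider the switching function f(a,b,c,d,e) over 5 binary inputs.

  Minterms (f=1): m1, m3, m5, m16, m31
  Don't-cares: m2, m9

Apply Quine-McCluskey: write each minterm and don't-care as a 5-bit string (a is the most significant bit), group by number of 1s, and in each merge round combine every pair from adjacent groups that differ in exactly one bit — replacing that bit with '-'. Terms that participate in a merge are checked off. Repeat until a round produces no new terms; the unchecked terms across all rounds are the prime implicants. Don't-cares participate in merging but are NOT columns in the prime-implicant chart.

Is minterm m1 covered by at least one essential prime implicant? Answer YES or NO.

YES

[col 0] 00001*, 00010*, 00011*, 00101*, 01001*, 10000, 11111
[col 1] 0-001, 00-01, 000-1, 0001-
Prime implicants: 0-001, 00-01, 000-1, 0001-, 10000, 11111
PI chart (minterm → PIs covering it):
  1 | 0-001,00-01,000-1
  3 | 000-1,0001-
  5 | 00-01  (sole → essential)
  16 | 10000  (sole → essential)
  31 | 11111  (sole → essential)
Essential prime implicants: 00-01, 10000, 11111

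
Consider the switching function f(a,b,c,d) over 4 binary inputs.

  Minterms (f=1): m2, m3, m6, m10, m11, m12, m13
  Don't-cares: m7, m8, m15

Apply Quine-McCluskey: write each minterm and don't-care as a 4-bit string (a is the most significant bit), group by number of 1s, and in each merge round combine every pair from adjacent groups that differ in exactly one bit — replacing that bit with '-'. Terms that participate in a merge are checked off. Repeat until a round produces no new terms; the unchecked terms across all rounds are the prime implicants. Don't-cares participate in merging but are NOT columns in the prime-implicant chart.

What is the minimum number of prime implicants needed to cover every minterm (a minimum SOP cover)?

size-2^0 implicants → 0010(✓)  0011(✓)  0110(✓)  0111(✓)  1000(✓)  1010(✓)  1011(✓)  1100(✓)  1101(✓)  1111(✓)
size-2^1 implicants → -010(✓)  -011(✓)  -111(✓)  0-10(✓)  0-11(✓)  001-(✓)  011-(✓)  1-00  1-11(✓)  10-0  101-(✓)  11-1  110-
size-2^2 implicants → --11  -01-  0-1-
Unchecked terms (primes): --11, -01-, 0-1-, 1-00, 10-0, 11-1, 110-
Minterm coverage:
  m2 ⊆ -01-,0-1-
  m3 ⊆ --11,-01-,0-1-
  m6 ⊆ 0-1- [E]
  m10 ⊆ -01-,10-0
  m11 ⊆ --11,-01-
  m12 ⊆ 1-00,110-
  m13 ⊆ 11-1,110-
E = {0-1-}
Petrick residual → -01-, 110-
Cover = b'c + a'c + abc'  |cover|=3

3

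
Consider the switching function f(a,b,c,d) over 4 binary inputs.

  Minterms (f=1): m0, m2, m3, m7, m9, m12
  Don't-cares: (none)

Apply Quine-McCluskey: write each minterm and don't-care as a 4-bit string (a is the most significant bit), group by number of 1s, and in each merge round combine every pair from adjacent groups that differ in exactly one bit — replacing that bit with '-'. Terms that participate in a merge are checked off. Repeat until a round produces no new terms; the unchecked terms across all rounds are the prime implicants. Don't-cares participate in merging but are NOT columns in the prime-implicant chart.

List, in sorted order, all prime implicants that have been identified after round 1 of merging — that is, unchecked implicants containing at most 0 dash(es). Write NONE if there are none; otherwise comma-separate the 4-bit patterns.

1001, 1100

size-2^0 implicants → 0000(✓)  0010(✓)  0011(✓)  0111(✓)  1001  1100
size-2^1 implicants → 0-11  00-0  001-
Unchecked terms (primes): 0-11, 00-0, 001-, 1001, 1100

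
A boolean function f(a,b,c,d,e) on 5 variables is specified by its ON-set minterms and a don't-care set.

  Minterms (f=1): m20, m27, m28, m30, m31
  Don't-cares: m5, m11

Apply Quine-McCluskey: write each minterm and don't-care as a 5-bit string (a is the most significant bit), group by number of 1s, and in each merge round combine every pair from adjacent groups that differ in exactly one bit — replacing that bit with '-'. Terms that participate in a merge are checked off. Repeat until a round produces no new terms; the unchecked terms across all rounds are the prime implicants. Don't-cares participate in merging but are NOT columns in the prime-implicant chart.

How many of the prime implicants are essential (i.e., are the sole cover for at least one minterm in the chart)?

1

size-2^0 implicants → 00101  01011(✓)  10100(✓)  11011(✓)  11100(✓)  11110(✓)  11111(✓)
size-2^1 implicants → -1011  1-100  11-11  111-0  1111-
Unchecked terms (primes): -1011, 00101, 1-100, 11-11, 111-0, 1111-
Minterm coverage:
  m20 ⊆ 1-100 [E]
  m27 ⊆ -1011,11-11
  m28 ⊆ 1-100,111-0
  m30 ⊆ 111-0,1111-
  m31 ⊆ 11-11,1111-
E = {1-100}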